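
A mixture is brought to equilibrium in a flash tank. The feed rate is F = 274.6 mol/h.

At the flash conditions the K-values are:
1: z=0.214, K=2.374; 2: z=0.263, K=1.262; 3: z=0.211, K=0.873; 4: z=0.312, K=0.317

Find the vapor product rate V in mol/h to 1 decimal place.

V = 68.0 mol/h

Material balance + equilibrium reduce to Σ zᵢ(Kᵢ−1)/(1+V/F(Kᵢ−1)) = 0.
Check two-phase: ΣzᵢKᵢ = 1.123 > 1 and Σzᵢ/Kᵢ = 1.524 > 1, so g(0) = 0.123 > 0 and g(1) = -0.524 < 0.
Iterate (Newton) starting at V/F = 0.5:
  V/F = 0.500: g = -0.1170, g' = -0.496 → V/F = 0.264
  V/F = 0.264: g = -0.0074, g' = -0.454 → V/F = 0.248
Converged at V/F = 0.248.
Then V = V/F·F = 0.2475·274.6 = 68.0 mol/h and L = F − V = 206.6 mol/h.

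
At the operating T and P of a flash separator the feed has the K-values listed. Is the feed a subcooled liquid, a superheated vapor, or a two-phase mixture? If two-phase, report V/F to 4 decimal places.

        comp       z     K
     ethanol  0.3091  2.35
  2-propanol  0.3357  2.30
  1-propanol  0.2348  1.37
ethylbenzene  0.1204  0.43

superheated vapor

ΣzᵢKᵢ = 1.8719; Σzᵢ/Kᵢ = 0.7289.
Since Σzᵢ/Kᵢ < 1 the mixture is above its dew point — single vapor phase.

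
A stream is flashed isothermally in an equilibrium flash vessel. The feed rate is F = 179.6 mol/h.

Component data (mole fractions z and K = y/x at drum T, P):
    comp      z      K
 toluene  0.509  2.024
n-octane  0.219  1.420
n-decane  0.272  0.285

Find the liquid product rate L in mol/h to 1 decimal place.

Rachford–Rice: g(V/F) = Σ zᵢ(Kᵢ−1)/(1+V/F(Kᵢ−1)) = 0.
Check two-phase: ΣzᵢKᵢ = 1.419 > 1 and Σzᵢ/Kᵢ = 1.360 > 1, so g(0) = 0.419 > 0 and g(1) = -0.360 < 0.
Iterate (Newton) starting at V/F = 0.31:
  V/F = 0.310: g = 0.2271, g' = -0.567 → V/F = 0.710
  V/F = 0.710: g = -0.0227, g' = -0.776 → V/F = 0.681
  V/F = 0.681: g = -0.0006, g' = -0.737 → V/F = 0.680
Converged at V/F = 0.680.
Then V = V/F·F = 0.6804·179.6 = 122.2 mol/h and L = F − V = 57.4 mol/h.

L = 57.4 mol/h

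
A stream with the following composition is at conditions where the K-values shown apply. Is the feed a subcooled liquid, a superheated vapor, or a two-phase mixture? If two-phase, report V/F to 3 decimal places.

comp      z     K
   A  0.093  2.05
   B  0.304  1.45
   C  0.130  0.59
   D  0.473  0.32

ΣzᵢKᵢ = 0.860; Σzᵢ/Kᵢ = 1.953.
Since ΣzᵢKᵢ < 1 the mixture is below its bubble point — single liquid phase.

subcooled liquid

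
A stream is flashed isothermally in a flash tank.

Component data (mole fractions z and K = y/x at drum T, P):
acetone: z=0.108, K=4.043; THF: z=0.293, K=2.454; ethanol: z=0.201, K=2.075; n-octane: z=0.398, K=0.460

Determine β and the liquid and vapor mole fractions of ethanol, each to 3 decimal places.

β = 0.847, x_ethanol = 0.105, y_ethanol = 0.218

Let β = V/F and solve Σ zᵢ(Kᵢ−1)/(1+β(Kᵢ−1)) = 0.
g(0) = ΣzᵢKᵢ − 1 = 0.756 and g(1) = 1 − Σzᵢ/Kᵢ = -0.108, so a root lies in (0, 1).
Newton iteration, β⁰ = 0.5:
  β = 0.500: g = 0.2231, g' = -0.681 → β = 0.828
  β = 0.828: g = 0.0125, g' = -0.653 → β = 0.847
Converged at β = 0.847.
Compositions from xᵢ = zᵢ/(1+β(Kᵢ−1)), yᵢ = Kᵢxᵢ:
  acetone: x = 0.030, y = 0.122
  THF: x = 0.131, y = 0.322
  ethanol: x = 0.105, y = 0.218
  n-octane: x = 0.733, y = 0.337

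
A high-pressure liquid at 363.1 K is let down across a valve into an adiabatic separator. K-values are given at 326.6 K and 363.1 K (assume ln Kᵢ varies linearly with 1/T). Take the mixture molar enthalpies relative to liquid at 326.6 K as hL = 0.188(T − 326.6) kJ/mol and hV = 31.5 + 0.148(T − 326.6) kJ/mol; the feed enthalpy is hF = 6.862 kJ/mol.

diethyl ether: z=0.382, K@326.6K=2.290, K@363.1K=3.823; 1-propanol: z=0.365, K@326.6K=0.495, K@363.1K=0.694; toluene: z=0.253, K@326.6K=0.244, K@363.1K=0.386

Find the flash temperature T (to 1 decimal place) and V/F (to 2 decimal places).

Adiabatic flash: solve Rachford–Rice at each trial T, then check hF = ψ·hV(T) + (1−ψ)·hL(T).
  T = 326.6 K: K = (2.290, 0.495, 0.244), RR gives ψ = 0.147, H_out = 4.628 kJ/mol
  T = 363.1 K: K = (3.823, 0.694, 0.386), RR gives ψ = 0.625, H_out = 25.634 kJ/mol
  T = 344.9 K: K = (3.001, 0.592, 0.311), RR gives ψ = 0.407, H_out = 15.972 kJ/mol
  T = 335.8 K: K = (2.633, 0.543, 0.276), RR gives ψ = 0.289, H_out = 10.731 kJ/mol
  T = 331.2 K: K = (2.458, 0.519, 0.260), RR gives ψ = 0.222, H_out = 7.818 kJ/mol
  T = 328.9 K: K = (2.373, 0.507, 0.252), RR gives ψ = 0.186, H_out = 6.264 kJ/mol
Linear interpolation between T = 328.9 (H_out = 6.264) and T = 331.2 (H_out = 7.818) on hF = 6.862 gives T ≈ 329.8 K, at which ψ = 0.20.

T = 329.8 K, V/F = 0.20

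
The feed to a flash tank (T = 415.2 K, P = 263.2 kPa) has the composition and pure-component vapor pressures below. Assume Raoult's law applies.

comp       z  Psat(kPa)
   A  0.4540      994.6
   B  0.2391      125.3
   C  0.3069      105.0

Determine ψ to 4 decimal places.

Raoult's law: Kᵢ = Pᵢˢᵃᵗ/P = Pᵢˢᵃᵗ/263.2.
  K_A = 994.6/263.2 = 3.778875, K_B = 125.3/263.2 = 0.476064, K_C = 105.0/263.2 = 0.398936
Rachford–Rice: g(ψ) = Σ zᵢ(Kᵢ−1)/(1+ψ(Kᵢ−1)) = 0.
g(0) = ΣzᵢKᵢ − 1 = 0.9519 and g(1) = 1 − Σzᵢ/Kᵢ = -0.3917, so a root lies in (0, 1).
Newton iteration, ψ⁰ = 0.43:
  ψ = 0.4300: g = 0.16432, g' = -1.0387 → ψ = 0.5882
  ψ = 0.5882: g = 0.01245, g' = -0.9076 → ψ = 0.6019
Converged at ψ = 0.6019.

ψ = 0.6019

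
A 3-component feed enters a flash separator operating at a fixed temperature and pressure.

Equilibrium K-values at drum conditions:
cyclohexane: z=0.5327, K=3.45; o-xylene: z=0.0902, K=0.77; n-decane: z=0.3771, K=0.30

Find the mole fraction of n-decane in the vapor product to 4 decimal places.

y_n-decane = 0.2063

Material balance + equilibrium reduce to Σ zᵢ(Kᵢ−1)/(1+V/F(Kᵢ−1)) = 0.
Feasibility: ΣzᵢKᵢ = 2.0204, Σzᵢ/Kᵢ = 1.5285 — both > 1, two phases present.
Newton iteration, V/F⁰ = 0.5:
  V/F = 0.5000: g = 0.15702, g' = -1.0893 → V/F = 0.6441
  V/F = 0.6441: g = 0.00113, g' = -1.1005 → V/F = 0.6452
Converged at V/F = 0.6452.
Compositions from xᵢ = zᵢ/(1+V/F(Kᵢ−1)), yᵢ = Kᵢxᵢ:
  cyclohexane: x = 0.2064, y = 0.7121
  o-xylene: x = 0.1059, y = 0.0816
  n-decane: x = 0.6877, y = 0.2063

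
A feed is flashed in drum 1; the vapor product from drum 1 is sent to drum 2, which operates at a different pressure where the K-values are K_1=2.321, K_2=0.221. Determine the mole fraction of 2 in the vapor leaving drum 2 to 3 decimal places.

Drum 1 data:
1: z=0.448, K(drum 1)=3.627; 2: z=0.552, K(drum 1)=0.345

Drum 1:
Newton–Raphson from ψ₁ = 0.5:
  ψ₁ = 0.500: g = -0.0289, g' = -1.101 → ψ₁ = 0.474
Converged at ψ₁ = 0.474.
Drum-1 compositions:
  1: x = 0.200, y = 0.724
  2: x = 0.800, y = 0.276
Drum-2 feed = drum-1 vapor: z₂ = (0.7239, 0.2761).
Drum 2:
Binary case is linear: z₁(K₁−1)(1+ψ₂(K₂−1)) + z₂(K₂−1)(1+ψ₂(K₁−1)) = 0
⇒ ψ₂ = [z₁(K₁−1)+z₂(K₂−1)] / [−(K₁−1)(K₂−1)] = 0.7411/1.0291 = 0.720
  1: x = 0.371, y = 0.861
  2: x = 0.629, y = 0.139

y_2 (drum 2) = 0.139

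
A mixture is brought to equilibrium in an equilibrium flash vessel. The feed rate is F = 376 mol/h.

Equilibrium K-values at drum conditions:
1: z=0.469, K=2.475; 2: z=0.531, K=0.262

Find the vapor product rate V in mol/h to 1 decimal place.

Binary case is linear: z₁(K₁−1)(1+V/F(K₂−1)) + z₂(K₂−1)(1+V/F(K₁−1)) = 0
⇒ V/F = [z₁(K₁−1)+z₂(K₂−1)] / [−(K₁−1)(K₂−1)] = 0.2999/1.0886 = 0.276
Then V = V/F·F = 0.2755·376 = 103.6 mol/h and L = F − V = 272.4 mol/h.

V = 103.6 mol/h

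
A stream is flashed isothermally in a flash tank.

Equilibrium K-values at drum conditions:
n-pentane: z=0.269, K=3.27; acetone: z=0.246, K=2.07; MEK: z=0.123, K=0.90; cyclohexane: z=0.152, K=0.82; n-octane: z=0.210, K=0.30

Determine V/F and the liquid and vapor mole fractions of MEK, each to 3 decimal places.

V/F = 0.773, x_MEK = 0.133, y_MEK = 0.120

Rachford–Rice: g(V/F) = Σ zᵢ(Kᵢ−1)/(1+V/F(Kᵢ−1)) = 0.
Check two-phase: ΣzᵢKᵢ = 1.687 > 1 and Σzᵢ/Kᵢ = 1.223 > 1, so g(0) = 0.687 > 0 and g(1) = -0.223 < 0.
Newton–Raphson from V/F = 0.4:
  V/F = 0.400: g = 0.2579, g' = -0.724 → V/F = 0.756
  V/F = 0.756: g = 0.0131, g' = -0.746 → V/F = 0.774
  V/F = 0.774: g = -0.0002, g' = -0.764 → V/F = 0.773
Converged at V/F = 0.773.
Compositions from xᵢ = zᵢ/(1+V/F(Kᵢ−1)), yᵢ = Kᵢxᵢ:
  n-pentane: x = 0.098, y = 0.319
  acetone: x = 0.135, y = 0.279
  MEK: x = 0.133, y = 0.120
  cyclohexane: x = 0.177, y = 0.145
  n-octane: x = 0.458, y = 0.137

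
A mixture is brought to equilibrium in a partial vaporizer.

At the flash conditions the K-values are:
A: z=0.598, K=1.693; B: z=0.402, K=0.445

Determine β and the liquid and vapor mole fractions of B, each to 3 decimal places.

Material balance + equilibrium reduce to Σ zᵢ(Kᵢ−1)/(1+β(Kᵢ−1)) = 0.
Check two-phase: ΣzᵢKᵢ = 1.191 > 1 and Σzᵢ/Kᵢ = 1.257 > 1, so g(0) = 0.191 > 0 and g(1) = -0.257 < 0.
Binary case is linear: z₁(K₁−1)(1+β(K₂−1)) + z₂(K₂−1)(1+β(K₁−1)) = 0
⇒ β = [z₁(K₁−1)+z₂(K₂−1)] / [−(K₁−1)(K₂−1)] = 0.1913/0.3846 = 0.497
Compositions from xᵢ = zᵢ/(1+β(Kᵢ−1)), yᵢ = Kᵢxᵢ:
  A: x = 0.445, y = 0.753
  B: x = 0.555, y = 0.247

β = 0.497, x_B = 0.555, y_B = 0.247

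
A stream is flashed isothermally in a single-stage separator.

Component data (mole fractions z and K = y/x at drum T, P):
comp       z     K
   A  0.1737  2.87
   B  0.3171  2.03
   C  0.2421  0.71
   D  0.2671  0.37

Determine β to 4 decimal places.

β = 0.5989

Rachford–Rice: g(β) = Σ zᵢ(Kᵢ−1)/(1+β(Kᵢ−1)) = 0.
Feasibility: ΣzᵢKᵢ = 1.4129, Σzᵢ/Kᵢ = 1.2796 — both > 1, two phases present.
Iterate (Newton) starting at β = 0.5:
  β = 0.5000: g = 0.05568, g' = -0.5626 → β = 0.5990
  β = 0.5990: g = -0.00002, g' = -0.5671 → β = 0.5989
Converged at β = 0.5989.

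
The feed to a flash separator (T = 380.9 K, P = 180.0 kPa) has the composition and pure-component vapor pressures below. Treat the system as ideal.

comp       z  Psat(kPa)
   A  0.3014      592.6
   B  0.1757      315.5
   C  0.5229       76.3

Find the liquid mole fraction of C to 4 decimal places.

Raoult's law: Kᵢ = Pᵢˢᵃᵗ/P = Pᵢˢᵃᵗ/180.0.
  K_A = 592.6/180.0 = 3.292222, K_B = 315.5/180.0 = 1.752778, K_C = 76.3/180.0 = 0.423889
Material balance + equilibrium reduce to Σ zᵢ(Kᵢ−1)/(1+V/F(Kᵢ−1)) = 0.
Check two-phase: ΣzᵢKᵢ = 1.5219 > 1 and Σzᵢ/Kᵢ = 1.4254 > 1, so g(0) = 0.5219 > 0 and g(1) = -0.4254 < 0.
Iterate (Newton) starting at V/F = 0.5:
  V/F = 0.5000: g = -0.00512, g' = -0.7388 → V/F = 0.4931
Converged at V/F = 0.4931.
Compositions from xᵢ = zᵢ/(1+V/F(Kᵢ−1)), yᵢ = Kᵢxᵢ:
  A: x = 0.1415, y = 0.4658
  B: x = 0.1281, y = 0.2246
  C: x = 0.7304, y = 0.3096

x_C = 0.7304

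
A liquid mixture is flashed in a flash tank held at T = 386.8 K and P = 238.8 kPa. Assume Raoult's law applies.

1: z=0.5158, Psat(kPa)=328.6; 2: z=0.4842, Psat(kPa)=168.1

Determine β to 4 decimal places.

β = 0.4546

Raoult's law: Kᵢ = Pᵢˢᵃᵗ/P = Pᵢˢᵃᵗ/238.8.
  K_1 = 328.6/238.8 = 1.376047, K_2 = 168.1/238.8 = 0.703936
Rachford–Rice: g(β) = Σ zᵢ(Kᵢ−1)/(1+β(Kᵢ−1)) = 0.
Check two-phase: ΣzᵢKᵢ = 1.0506 > 1 and Σzᵢ/Kᵢ = 1.0627 > 1, so g(0) = 0.0506 > 0 and g(1) = -0.0627 < 0.
Binary case is linear: z₁(K₁−1)(1+β(K₂−1)) + z₂(K₂−1)(1+β(K₁−1)) = 0
⇒ β = [z₁(K₁−1)+z₂(K₂−1)] / [−(K₁−1)(K₂−1)] = 0.05061/0.11133 = 0.4546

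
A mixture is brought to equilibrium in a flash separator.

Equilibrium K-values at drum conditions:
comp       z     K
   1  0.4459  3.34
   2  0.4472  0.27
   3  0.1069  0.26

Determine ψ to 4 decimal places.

Material balance + equilibrium reduce to Σ zᵢ(Kᵢ−1)/(1+ψ(Kᵢ−1)) = 0.
Check two-phase: ΣzᵢKᵢ = 1.6378 > 1 and Σzᵢ/Kᵢ = 2.2010 > 1, so g(0) = 0.6378 > 0 and g(1) = -1.2010 < 0.
Newton iteration, ψ⁰ = 0.36:
  ψ = 0.3600: g = 0.01566, g' = -1.2666 → ψ = 0.3724
Converged at ψ = 0.3724.

ψ = 0.3724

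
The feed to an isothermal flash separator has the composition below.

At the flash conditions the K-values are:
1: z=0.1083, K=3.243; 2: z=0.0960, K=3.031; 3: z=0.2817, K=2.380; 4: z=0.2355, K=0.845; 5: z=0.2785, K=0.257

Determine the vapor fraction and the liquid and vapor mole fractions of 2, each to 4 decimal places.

Rachford–Rice: g(ψ) = Σ zᵢ(Kᵢ−1)/(1+ψ(Kᵢ−1)) = 0.
Feasibility: ΣzᵢKᵢ = 1.5832, Σzᵢ/Kᵢ = 1.5458 — both > 1, two phases present.
Newton–Raphson from ψ = 0.5:
  ψ = 0.5000: g = 0.07246, g' = -0.8022 → ψ = 0.5903
  ψ = 0.5903: g = -0.00136, g' = -0.8404 → ψ = 0.5887
Converged at ψ = 0.5887.
Compositions from xᵢ = zᵢ/(1+ψ(Kᵢ−1)), yᵢ = Kᵢxᵢ:
  1: x = 0.0467, y = 0.1514
  2: x = 0.0437, y = 0.1325
  3: x = 0.1554, y = 0.3699
  4: x = 0.2591, y = 0.2190
  5: x = 0.4950, y = 0.1272

ψ = 0.5887, x_2 = 0.0437, y_2 = 0.1325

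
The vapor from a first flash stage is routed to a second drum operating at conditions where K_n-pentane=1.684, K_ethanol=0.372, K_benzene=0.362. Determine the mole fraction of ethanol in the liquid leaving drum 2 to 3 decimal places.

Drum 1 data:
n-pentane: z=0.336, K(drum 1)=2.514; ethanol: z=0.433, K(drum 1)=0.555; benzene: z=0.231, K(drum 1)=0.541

x_ethanol (drum 2) = 0.341

Drum 1:
Material balance + equilibrium reduce to Σ zᵢ(Kᵢ−1)/(1+ψ₁(Kᵢ−1)) = 0.
g(0) = ΣzᵢKᵢ − 1 = 0.210 and g(1) = 1 − Σzᵢ/Kᵢ = -0.341, so a root lies in (0, 1).
Iterate (Newton) starting at ψ₁ = 0.5:
  ψ₁ = 0.500: g = -0.0959, g' = -0.473 → ψ₁ = 0.297
  ψ₁ = 0.297: g = 0.0059, g' = -0.545 → ψ₁ = 0.308
Converged at ψ₁ = 0.308.
Drum-1 compositions:
  n-pentane: x = 0.229, y = 0.576
  ethanol: x = 0.502, y = 0.279
  benzene: x = 0.269, y = 0.146
Drum-2 feed = drum-1 vapor: z₂ = (0.5759, 0.2785, 0.1456).
Drum 2:
Newton–Raphson from ψ₂ = 0.64:
  ψ₂ = 0.640: g = -0.1754, g' = -0.607 → ψ₂ = 0.351
  ψ₂ = 0.351: g = -0.0263, g' = -0.454 → ψ₂ = 0.293
  ψ₂ = 0.293: g = -0.0004, g' = -0.442 → ψ₂ = 0.292
Converged at ψ₂ = 0.292.
  n-pentane: x = 0.480, y = 0.808
  ethanol: x = 0.341, y = 0.127
  benzene: x = 0.179, y = 0.065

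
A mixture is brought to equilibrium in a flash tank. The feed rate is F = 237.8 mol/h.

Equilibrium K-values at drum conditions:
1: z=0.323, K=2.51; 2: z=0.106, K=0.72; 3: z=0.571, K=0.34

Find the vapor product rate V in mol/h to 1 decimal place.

Rachford–Rice: g(ψ) = Σ zᵢ(Kᵢ−1)/(1+ψ(Kᵢ−1)) = 0.
g(0) = ΣzᵢKᵢ − 1 = 0.081 and g(1) = 1 − Σzᵢ/Kᵢ = -0.955, so a root lies in (0, 1).
Newton–Raphson from ψ = 0.5:
  ψ = 0.500: g = -0.3191, g' = -0.804 → ψ = 0.103
  ψ = 0.103: g = -0.0131, g' = -0.846 → ψ = 0.088
Converged at ψ = 0.088.
Then V = ψ·F = 0.0880·237.8 = 20.9 mol/h and L = F − V = 216.9 mol/h.

V = 20.9 mol/h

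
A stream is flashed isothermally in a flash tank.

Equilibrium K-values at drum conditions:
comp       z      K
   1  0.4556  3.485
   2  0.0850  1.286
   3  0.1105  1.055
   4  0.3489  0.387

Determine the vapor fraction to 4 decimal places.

Rachford–Rice: g(ψ) = Σ zᵢ(Kᵢ−1)/(1+ψ(Kᵢ−1)) = 0.
Check two-phase: ΣzᵢKᵢ = 1.9487 > 1 and Σzᵢ/Kᵢ = 1.2031 > 1, so g(0) = 0.9487 > 0 and g(1) = -0.2031 < 0.
Newton–Raphson from ψ = 0.5:
  ψ = 0.5000: g = 0.22365, g' = -0.8377 → ψ = 0.7670
  ψ = 0.7670: g = 0.01171, g' = -0.8052 → ψ = 0.7815
Converged at ψ = 0.7815.

ψ = 0.7815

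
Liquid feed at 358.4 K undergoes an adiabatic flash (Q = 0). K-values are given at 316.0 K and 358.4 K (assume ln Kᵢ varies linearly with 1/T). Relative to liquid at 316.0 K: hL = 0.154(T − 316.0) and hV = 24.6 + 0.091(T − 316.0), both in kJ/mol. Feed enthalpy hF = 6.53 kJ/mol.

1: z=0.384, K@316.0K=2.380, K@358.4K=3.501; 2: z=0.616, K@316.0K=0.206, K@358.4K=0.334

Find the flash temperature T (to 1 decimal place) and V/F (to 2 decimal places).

T = 332.4 K, V/F = 0.17

Adiabatic flash: solve Rachford–Rice at each trial T, then check hF = ψ·hV(T) + (1−ψ)·hL(T).
  T = 316.0 K: K = (2.380, 0.206), RR gives ψ = 0.037, H_out = 0.916 kJ/mol
  T = 358.4 K: K = (3.501, 0.334), RR gives ψ = 0.330, H_out = 13.772 kJ/mol
  T = 337.2 K: K = (2.922, 0.266), RR gives ψ = 0.203, H_out = 7.984 kJ/mol
  T = 326.6 K: K = (2.646, 0.235), RR gives ψ = 0.128, H_out = 4.691 kJ/mol
  T = 331.9 K: K = (2.783, 0.251), RR gives ψ = 0.167, H_out = 6.385 kJ/mol
  T = 334.5 K: K = (2.851, 0.258), RR gives ψ = 0.185, H_out = 7.180 kJ/mol
  T = 333.2 K: K = (2.817, 0.254), RR gives ψ = 0.176, H_out = 6.785 kJ/mol
Linear interpolation between T = 331.9 (H_out = 6.385) and T = 333.2 (H_out = 6.785) on hF = 6.53 gives T ≈ 332.4 K, at which ψ = 0.17.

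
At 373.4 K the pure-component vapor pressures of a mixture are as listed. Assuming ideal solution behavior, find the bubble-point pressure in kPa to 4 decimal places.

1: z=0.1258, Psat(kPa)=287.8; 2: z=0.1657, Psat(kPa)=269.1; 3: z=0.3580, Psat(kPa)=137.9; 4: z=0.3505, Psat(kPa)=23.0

At the bubble point ψ → 0, so ΣzᵢKᵢ = 1 with Kᵢ = Pᵢˢᵃᵗ/P ⇒ P = ΣzᵢPᵢˢᵃᵗ.
P = 0.1258·287.8 + 0.1657·269.1 + 0.3580·137.9 + 0.3505·23.0 = 138.2248 kPa

Pbub = 138.2248 kPa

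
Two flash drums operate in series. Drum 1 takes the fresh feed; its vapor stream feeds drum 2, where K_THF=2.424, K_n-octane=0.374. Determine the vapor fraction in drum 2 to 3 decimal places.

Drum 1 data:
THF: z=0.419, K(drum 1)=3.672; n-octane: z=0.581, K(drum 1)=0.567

Drum 1:
Binary case is linear: z₁(K₁−1)(1+ψ₁(K₂−1)) + z₂(K₂−1)(1+ψ₁(K₁−1)) = 0
⇒ ψ₁ = [z₁(K₁−1)+z₂(K₂−1)] / [−(K₁−1)(K₂−1)] = 0.8680/1.1570 = 0.750
Drum-1 compositions:
  THF: x = 0.139, y = 0.512
  n-octane: x = 0.861, y = 0.488
Drum-2 feed = drum-1 vapor: z₂ = (0.5121, 0.4879).
Drum 2:
Rachford–Rice: g(ψ₂) = Σ zᵢ(Kᵢ−1)/(1+ψ₂(Kᵢ−1)) = 0.
Check two-phase: ΣzᵢKᵢ = 1.424 > 1 and Σzᵢ/Kᵢ = 1.516 > 1, so g(0) = 0.424 > 0 and g(1) = -0.516 < 0.
Binary case is linear: z₁(K₁−1)(1+ψ₂(K₂−1)) + z₂(K₂−1)(1+ψ₂(K₁−1)) = 0
⇒ ψ₂ = [z₁(K₁−1)+z₂(K₂−1)] / [−(K₁−1)(K₂−1)] = 0.4237/0.8914 = 0.475
  THF: x = 0.305, y = 0.740
  n-octane: x = 0.695, y = 0.260

V/F (drum 2) = 0.475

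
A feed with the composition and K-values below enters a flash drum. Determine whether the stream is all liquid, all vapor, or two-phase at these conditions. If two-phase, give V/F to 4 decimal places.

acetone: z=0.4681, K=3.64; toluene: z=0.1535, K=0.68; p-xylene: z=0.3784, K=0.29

two-phase, V/F = 0.5533

ΣzᵢKᵢ = 1.9180; Σzᵢ/Kᵢ = 1.6592.
Both exceed 1, so a two-phase solution exists.
Material balance + equilibrium reduce to Σ zᵢ(Kᵢ−1)/(1+ψ(Kᵢ−1)) = 0.
Iterate (Newton) starting at ψ = 0.5:
  ψ = 0.5000: g = 0.05766, g' = -1.0869 → ψ = 0.5530
  ψ = 0.5530: g = 0.00030, g' = -1.0794 → ψ = 0.5533
Converged at ψ = 0.5533.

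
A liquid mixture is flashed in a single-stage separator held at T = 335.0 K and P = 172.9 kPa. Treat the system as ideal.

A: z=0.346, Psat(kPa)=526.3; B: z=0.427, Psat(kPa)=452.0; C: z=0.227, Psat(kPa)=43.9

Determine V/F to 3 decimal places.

Raoult's law: Kᵢ = Pᵢˢᵃᵗ/P = Pᵢˢᵃᵗ/172.9.
  K_A = 526.3/172.9 = 3.04396, K_B = 452.0/172.9 = 2.61423, K_C = 43.9/172.9 = 0.25390
Rachford–Rice: g(V/F) = Σ zᵢ(Kᵢ−1)/(1+V/F(Kᵢ−1)) = 0.
Feasibility: ΣzᵢKᵢ = 2.227, Σzᵢ/Kᵢ = 1.171 — both > 1, two phases present.
Newton–Raphson from V/F = 0.5:
  V/F = 0.500: g = 0.4610, g' = -1.016 → V/F = 0.954
  V/F = 0.954: g = -0.0763, g' = -1.859 → V/F = 0.913
  V/F = 0.913: g = -0.0056, g' = -1.600 → V/F = 0.909
Converged at V/F = 0.909.

V/F = 0.909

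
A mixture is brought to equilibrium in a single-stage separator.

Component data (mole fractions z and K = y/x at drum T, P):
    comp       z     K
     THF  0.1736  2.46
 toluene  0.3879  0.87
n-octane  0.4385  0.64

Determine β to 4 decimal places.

β = 0.1184

Iterate (Newton) starting at β = 0.5:
  β = 0.5000: g = -0.09994, g' = -0.2157 → β = 0.0366
  β = 0.0366: g = 0.02997, g' = -0.3984 → β = 0.1118
  β = 0.1118: g = 0.00224, g' = -0.3419 → β = 0.1183
  β = 0.1183: g = 0.00001, g' = -0.3378 → β = 0.1184
Converged at β = 0.1184.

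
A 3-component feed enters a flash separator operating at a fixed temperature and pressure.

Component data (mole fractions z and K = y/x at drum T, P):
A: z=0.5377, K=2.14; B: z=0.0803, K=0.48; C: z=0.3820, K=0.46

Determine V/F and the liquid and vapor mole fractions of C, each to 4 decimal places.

V/F = 0.5966, x_C = 0.5635, y_C = 0.2592

Material balance + equilibrium reduce to Σ zᵢ(Kᵢ−1)/(1+V/F(Kᵢ−1)) = 0.
g(0) = ΣzᵢKᵢ − 1 = 0.3649 and g(1) = 1 − Σzᵢ/Kᵢ = -0.2490, so a root lies in (0, 1).
Newton iteration, V/F⁰ = 0.5:
  V/F = 0.5000: g = 0.05143, g' = -0.5322 → V/F = 0.5966
Converged at V/F = 0.5966.
Compositions from xᵢ = zᵢ/(1+V/F(Kᵢ−1)), yᵢ = Kᵢxᵢ:
  A: x = 0.3200, y = 0.6849
  B: x = 0.1164, y = 0.0559
  C: x = 0.5635, y = 0.2592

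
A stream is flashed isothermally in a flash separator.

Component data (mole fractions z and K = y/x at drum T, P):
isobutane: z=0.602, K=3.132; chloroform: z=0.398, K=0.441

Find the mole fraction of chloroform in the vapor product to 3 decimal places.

Binary case is linear: z₁(K₁−1)(1+β(K₂−1)) + z₂(K₂−1)(1+β(K₁−1)) = 0
⇒ β = [z₁(K₁−1)+z₂(K₂−1)] / [−(K₁−1)(K₂−1)] = 1.0610/1.1918 = 0.890
Compositions from xᵢ = zᵢ/(1+β(Kᵢ−1)), yᵢ = Kᵢxᵢ:
  isobutane: x = 0.208, y = 0.651
  chloroform: x = 0.792, y = 0.349

y_chloroform = 0.349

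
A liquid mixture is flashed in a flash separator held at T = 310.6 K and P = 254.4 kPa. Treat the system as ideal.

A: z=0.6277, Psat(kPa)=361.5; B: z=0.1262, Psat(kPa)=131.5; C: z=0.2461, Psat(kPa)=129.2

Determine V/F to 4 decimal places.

V/F = 0.3991

Raoult's law: Kᵢ = Pᵢˢᵃᵗ/P = Pᵢˢᵃᵗ/254.4.
  K_A = 361.5/254.4 = 1.420991, K_B = 131.5/254.4 = 0.516903, K_C = 129.2/254.4 = 0.507862
Newton iteration, V/F⁰ = 0.63:
  V/F = 0.6300: g = -0.05432, g' = -0.2556 → V/F = 0.4175
  V/F = 0.4175: g = -0.00404, g' = -0.2211 → V/F = 0.3992
  V/F = 0.3992: g = -0.00002, g' = -0.2191 → V/F = 0.3991
Converged at V/F = 0.3991.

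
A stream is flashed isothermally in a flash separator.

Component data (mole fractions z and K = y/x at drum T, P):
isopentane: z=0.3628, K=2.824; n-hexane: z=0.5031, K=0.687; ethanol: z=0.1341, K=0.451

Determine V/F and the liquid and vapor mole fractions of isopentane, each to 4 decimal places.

Newton iteration, V/F⁰ = 0.51:
  V/F = 0.5100: g = 0.05320, g' = -0.4717 → V/F = 0.6228
  V/F = 0.6228: g = 0.00235, g' = -0.4339 → V/F = 0.6282
Converged at V/F = 0.6282.
Compositions from xᵢ = zᵢ/(1+V/F(Kᵢ−1)), yᵢ = Kᵢxᵢ:
  isopentane: x = 0.1691, y = 0.4775
  n-hexane: x = 0.6262, y = 0.4302
  ethanol: x = 0.2047, y = 0.0923

V/F = 0.6282, x_isopentane = 0.1691, y_isopentane = 0.4775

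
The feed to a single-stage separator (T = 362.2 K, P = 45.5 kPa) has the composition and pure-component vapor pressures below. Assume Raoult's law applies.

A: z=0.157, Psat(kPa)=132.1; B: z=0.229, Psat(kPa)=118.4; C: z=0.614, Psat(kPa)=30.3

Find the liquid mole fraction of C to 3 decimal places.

x_C = 0.837

Raoult's law: Kᵢ = Pᵢˢᵃᵗ/P = Pᵢˢᵃᵗ/45.5.
  K_A = 132.1/45.5 = 2.90330, K_B = 118.4/45.5 = 2.60220, K_C = 30.3/45.5 = 0.66593
Rachford–Rice: g(ψ) = Σ zᵢ(Kᵢ−1)/(1+ψ(Kᵢ−1)) = 0.
g(0) = ΣzᵢKᵢ − 1 = 0.461 and g(1) = 1 − Σzᵢ/Kᵢ = -0.064, so a root lies in (0, 1).
Iterate (Newton) starting at ψ = 0.5:
  ψ = 0.500: g = 0.1106, g' = -0.429 → ψ = 0.758
  ψ = 0.758: g = 0.0135, g' = -0.338 → ψ = 0.797
  ψ = 0.797: g = 0.0002, g' = -0.330 → ψ = 0.798
Converged at ψ = 0.798.
Compositions from xᵢ = zᵢ/(1+ψ(Kᵢ−1)), yᵢ = Kᵢxᵢ:
  A: x = 0.062, y = 0.181
  B: x = 0.101, y = 0.262
  C: x = 0.837, y = 0.557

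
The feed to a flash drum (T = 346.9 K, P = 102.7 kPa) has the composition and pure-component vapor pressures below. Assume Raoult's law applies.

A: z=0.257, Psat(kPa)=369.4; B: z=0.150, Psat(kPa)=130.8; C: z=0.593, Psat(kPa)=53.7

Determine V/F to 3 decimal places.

V/F = 0.424

Raoult's law: Kᵢ = Pᵢˢᵃᵗ/P = Pᵢˢᵃᵗ/102.7.
  K_A = 369.4/102.7 = 3.59688, K_B = 130.8/102.7 = 1.27361, K_C = 53.7/102.7 = 0.52288
Rachford–Rice: g(V/F) = Σ zᵢ(Kᵢ−1)/(1+V/F(Kᵢ−1)) = 0.
g(0) = ΣzᵢKᵢ − 1 = 0.426 and g(1) = 1 − Σzᵢ/Kᵢ = -0.323, so a root lies in (0, 1).
Newton iteration, V/F⁰ = 0.39:
  V/F = 0.390: g = 0.0211, g' = -0.641 → V/F = 0.423
  V/F = 0.423: g = 0.0004, g' = -0.615 → V/F = 0.424
Converged at V/F = 0.424.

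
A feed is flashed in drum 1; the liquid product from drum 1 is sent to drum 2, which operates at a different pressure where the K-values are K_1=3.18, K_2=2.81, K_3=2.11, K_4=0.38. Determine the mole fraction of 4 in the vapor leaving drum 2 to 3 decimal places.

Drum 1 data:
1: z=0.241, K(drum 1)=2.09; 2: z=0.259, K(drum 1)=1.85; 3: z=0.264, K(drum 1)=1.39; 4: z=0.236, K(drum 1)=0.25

y_4 (drum 2) = 0.272

Drum 1:
Let ψ₁ = V/F and solve Σ zᵢ(Kᵢ−1)/(1+ψ₁(Kᵢ−1)) = 0.
Feasibility: ΣzᵢKᵢ = 1.409, Σzᵢ/Kᵢ = 1.389 — both > 1, two phases present.
Newton–Raphson from ψ₁ = 0.5:
  ψ₁ = 0.500: g = 0.1275, g' = -0.580 → ψ₁ = 0.720
  ψ₁ = 0.720: g = -0.0205, g' = -0.813 → ψ₁ = 0.695
  ψ₁ = 0.695: g = -0.0006, g' = -0.770 → ψ₁ = 0.694
Converged at ψ₁ = 0.694.
Drum-1 compositions:
  1: x = 0.137, y = 0.287
  2: x = 0.163, y = 0.301
  3: x = 0.208, y = 0.289
  4: x = 0.492, y = 0.123
Drum-2 feed = drum-1 liquid: z₂ = (0.1372, 0.1629, 0.2078, 0.4921).
Drum 2:
Material balance + equilibrium reduce to Σ zᵢ(Kᵢ−1)/(1+ψ₂(Kᵢ−1)) = 0.
g(0) = ΣzᵢKᵢ − 1 = 0.520 and g(1) = 1 − Σzᵢ/Kᵢ = -0.495, so a root lies in (0, 1).
Iterate (Newton) starting at ψ₂ = 0.5:
  ψ₂ = 0.500: g = 0.0041, g' = -0.800 → ψ₂ = 0.505
Converged at ψ₂ = 0.505.
  1: x = 0.065, y = 0.208
  2: x = 0.085, y = 0.239
  3: x = 0.133, y = 0.281
  4: x = 0.716, y = 0.272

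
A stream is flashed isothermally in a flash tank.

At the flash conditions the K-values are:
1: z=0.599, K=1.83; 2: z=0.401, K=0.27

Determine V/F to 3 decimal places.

Material balance + equilibrium reduce to Σ zᵢ(Kᵢ−1)/(1+V/F(Kᵢ−1)) = 0.
Feasibility: ΣzᵢKᵢ = 1.204, Σzᵢ/Kᵢ = 1.813 — both > 1, two phases present.
Binary case is linear: z₁(K₁−1)(1+V/F(K₂−1)) + z₂(K₂−1)(1+V/F(K₁−1)) = 0
⇒ V/F = [z₁(K₁−1)+z₂(K₂−1)] / [−(K₁−1)(K₂−1)] = 0.2044/0.6059 = 0.337

V/F = 0.337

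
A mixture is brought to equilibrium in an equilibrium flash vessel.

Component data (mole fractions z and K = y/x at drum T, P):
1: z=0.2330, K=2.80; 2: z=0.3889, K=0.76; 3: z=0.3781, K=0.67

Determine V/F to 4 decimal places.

Rachford–Rice: g(V/F) = Σ zᵢ(Kᵢ−1)/(1+V/F(Kᵢ−1)) = 0.
g(0) = ΣzᵢKᵢ − 1 = 0.2013 and g(1) = 1 − Σzᵢ/Kᵢ = -0.1593, so a root lies in (0, 1).
Iterate (Newton) starting at V/F = 0.35:
  V/F = 0.3500: g = 0.01434, g' = -0.3635 → V/F = 0.3895
  V/F = 0.3895: g = 0.00043, g' = -0.3424 → V/F = 0.3907
Converged at V/F = 0.3907.

V/F = 0.3907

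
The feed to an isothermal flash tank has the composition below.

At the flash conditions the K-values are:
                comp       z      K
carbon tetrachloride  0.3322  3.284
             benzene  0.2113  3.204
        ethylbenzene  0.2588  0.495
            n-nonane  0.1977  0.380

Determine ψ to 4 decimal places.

ψ = 0.7692

Material balance + equilibrium reduce to Σ zᵢ(Kᵢ−1)/(1+ψ(Kᵢ−1)) = 0.
Check two-phase: ΣzᵢKᵢ = 1.9712 > 1 and Σzᵢ/Kᵢ = 1.2102 > 1, so g(0) = 0.9712 > 0 and g(1) = -0.2102 < 0.
Newton–Raphson from ψ = 0.43:
  ψ = 0.4300: g = 0.28782, g' = -0.9606 → ψ = 0.7296
  ψ = 0.7296: g = 0.03235, g' = -0.8135 → ψ = 0.7694
  ψ = 0.7694: g = -0.00018, g' = -0.8236 → ψ = 0.7692
Converged at ψ = 0.7692.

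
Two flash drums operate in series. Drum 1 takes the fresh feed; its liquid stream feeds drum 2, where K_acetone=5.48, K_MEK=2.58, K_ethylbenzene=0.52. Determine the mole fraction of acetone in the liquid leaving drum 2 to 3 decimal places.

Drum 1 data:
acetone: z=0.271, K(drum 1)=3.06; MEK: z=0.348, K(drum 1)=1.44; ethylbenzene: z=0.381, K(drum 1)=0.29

x_acetone (drum 2) = 0.036

Drum 1:
Material balance + equilibrium reduce to Σ zᵢ(Kᵢ−1)/(1+ψ₁(Kᵢ−1)) = 0.
Check two-phase: ΣzᵢKᵢ = 1.441 > 1 and Σzᵢ/Kᵢ = 1.644 > 1, so g(0) = 0.441 > 0 and g(1) = -0.644 < 0.
Newton iteration, ψ₁⁰ = 0.5:
  ψ₁ = 0.500: g = -0.0189, g' = -0.786 → ψ₁ = 0.476
Converged at ψ₁ = 0.476.
Drum-1 compositions:
  acetone: x = 0.137, y = 0.419
  MEK: x = 0.288, y = 0.414
  ethylbenzene: x = 0.575, y = 0.167
Drum-2 feed = drum-1 liquid: z₂ = (0.1369, 0.2878, 0.5754).
Drum 2:
Let ψ₂ = V/F and solve Σ zᵢ(Kᵢ−1)/(1+ψ₂(Kᵢ−1)) = 0.
Feasibility: ΣzᵢKᵢ = 1.792, Σzᵢ/Kᵢ = 1.243 — both > 1, two phases present.
Iterate (Newton) starting at ψ₂ = 0.66:
  ψ₂ = 0.660: g = -0.0267, g' = -0.632 → ψ₂ = 0.618
Converged at ψ₂ = 0.618.
  acetone: x = 0.036, y = 0.199
  MEK: x = 0.146, y = 0.376
  ethylbenzene: x = 0.818, y = 0.425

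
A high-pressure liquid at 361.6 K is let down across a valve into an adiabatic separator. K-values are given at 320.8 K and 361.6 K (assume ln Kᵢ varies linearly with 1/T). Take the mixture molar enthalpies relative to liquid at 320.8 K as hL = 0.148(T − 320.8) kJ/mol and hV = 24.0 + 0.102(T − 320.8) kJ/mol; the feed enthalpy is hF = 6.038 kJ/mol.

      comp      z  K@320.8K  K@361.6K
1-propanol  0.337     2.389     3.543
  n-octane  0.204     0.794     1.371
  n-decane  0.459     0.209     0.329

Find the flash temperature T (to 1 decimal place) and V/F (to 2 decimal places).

T = 331.2 K, V/F = 0.19

Adiabatic flash: solve Rachford–Rice at each trial T, then check hF = ψ·hV(T) + (1−ψ)·hL(T).
  T = 320.8 K: K = (2.389, 0.794, 0.209), RR gives ψ = 0.070, H_out = 1.670 kJ/mol
  T = 361.6 K: K = (3.543, 1.371, 0.329), RR gives ψ = 0.475, H_out = 16.557 kJ/mol
  T = 341.2 K: K = (2.944, 1.061, 0.266), RR gives ψ = 0.293, H_out = 9.780 kJ/mol
  T = 331.0 K: K = (2.660, 0.922, 0.237), RR gives ψ = 0.189, H_out = 5.962 kJ/mol
  T = 336.1 K: K = (2.801, 0.990, 0.251), RR gives ψ = 0.243, H_out = 7.919 kJ/mol
  T = 333.6 K: K = (2.732, 0.956, 0.244), RR gives ψ = 0.217, H_out = 6.973 kJ/mol
  T = 332.3 K: K = (2.696, 0.939, 0.240), RR gives ψ = 0.203, H_out = 6.471 kJ/mol
Linear interpolation between T = 331.0 (H_out = 5.962) and T = 332.3 (H_out = 6.471) on hF = 6.038 gives T ≈ 331.2 K, at which ψ = 0.19.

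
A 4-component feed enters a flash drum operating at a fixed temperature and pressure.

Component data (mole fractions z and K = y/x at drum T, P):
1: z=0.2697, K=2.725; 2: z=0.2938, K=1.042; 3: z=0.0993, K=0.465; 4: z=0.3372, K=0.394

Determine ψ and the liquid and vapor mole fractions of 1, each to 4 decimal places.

Let ψ = V/F and solve Σ zᵢ(Kᵢ−1)/(1+ψ(Kᵢ−1)) = 0.
g(0) = ΣzᵢKᵢ − 1 = 0.2201 and g(1) = 1 − Σzᵢ/Kᵢ = -0.4503, so a root lies in (0, 1).
Iterate (Newton) starting at ψ = 0.42:
  ψ = 0.4200: g = -0.06073, g' = -0.5405 → ψ = 0.3076
  ψ = 0.3076: g = 0.00136, g' = -0.5708 → ψ = 0.3100
Converged at ψ = 0.3100.
Compositions from xᵢ = zᵢ/(1+ψ(Kᵢ−1)), yᵢ = Kᵢxᵢ:
  1: x = 0.1757, y = 0.4788
  2: x = 0.2900, y = 0.3022
  3: x = 0.1190, y = 0.0554
  4: x = 0.4152, y = 0.1636

ψ = 0.3100, x_1 = 0.1757, y_1 = 0.4788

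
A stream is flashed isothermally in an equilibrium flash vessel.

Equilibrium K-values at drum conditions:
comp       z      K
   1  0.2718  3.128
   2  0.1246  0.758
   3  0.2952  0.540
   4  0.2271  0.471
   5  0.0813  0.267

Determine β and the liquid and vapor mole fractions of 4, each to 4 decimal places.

Let β = V/F and solve Σ zᵢ(Kᵢ−1)/(1+β(Kᵢ−1)) = 0.
Check two-phase: ΣzᵢKᵢ = 1.2327 > 1 and Σzᵢ/Kᵢ = 1.5846 > 1, so g(0) = 0.2327 > 0 and g(1) = -0.5846 < 0.
Iterate (Newton) starting at β = 0.5:
  β = 0.5000: g = -0.18784, g' = -0.6300 → β = 0.2019
  β = 0.2019: g = 0.01876, g' = -0.8261 → β = 0.2246
  β = 0.2246: g = 0.00037, g' = -0.7938 → β = 0.2250
Converged at β = 0.2250.
Compositions from xᵢ = zᵢ/(1+β(Kᵢ−1)), yᵢ = Kᵢxᵢ:
  1: x = 0.1838, y = 0.5749
  2: x = 0.1318, y = 0.0999
  3: x = 0.3293, y = 0.1778
  4: x = 0.2578, y = 0.1214
  5: x = 0.0974, y = 0.0260

β = 0.2250, x_4 = 0.2578, y_4 = 0.1214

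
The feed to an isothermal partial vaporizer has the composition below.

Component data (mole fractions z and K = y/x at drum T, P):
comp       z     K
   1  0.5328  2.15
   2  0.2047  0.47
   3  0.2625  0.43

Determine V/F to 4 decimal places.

V/F = 0.5576

Rachford–Rice: g(V/F) = Σ zᵢ(Kᵢ−1)/(1+V/F(Kᵢ−1)) = 0.
Check two-phase: ΣzᵢKᵢ = 1.3546 > 1 and Σzᵢ/Kᵢ = 1.2938 > 1, so g(0) = 0.3546 > 0 and g(1) = -0.2938 < 0.
Newton iteration, V/F⁰ = 0.5:
  V/F = 0.5000: g = 0.03216, g' = -0.5573 → V/F = 0.5577
  V/F = 0.5577: g = -0.00007, g' = -0.5607 → V/F = 0.5576
Converged at V/F = 0.5576.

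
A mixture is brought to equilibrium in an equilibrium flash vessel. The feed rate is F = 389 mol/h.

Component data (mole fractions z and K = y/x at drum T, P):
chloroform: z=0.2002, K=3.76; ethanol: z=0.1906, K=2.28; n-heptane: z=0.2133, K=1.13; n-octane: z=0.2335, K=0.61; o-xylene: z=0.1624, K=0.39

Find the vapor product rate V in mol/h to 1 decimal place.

Rachford–Rice: g(β) = Σ zᵢ(Kᵢ−1)/(1+β(Kᵢ−1)) = 0.
Check two-phase: ΣzᵢKᵢ = 1.6341 > 1 and Σzᵢ/Kᵢ = 1.1248 > 1, so g(0) = 0.6341 > 0 and g(1) = -0.1248 < 0.
Newton iteration, β⁰ = 0.69:
  β = 0.6900: g = 0.04958, g' = -0.5186 → β = 0.7856
  β = 0.7856: g = -0.00031, g' = -0.5292 → β = 0.7850
Converged at β = 0.7850.
Then V = β·F = 0.7850·389 = 305.4 mol/h and L = F − V = 83.6 mol/h.

V = 305.4 mol/h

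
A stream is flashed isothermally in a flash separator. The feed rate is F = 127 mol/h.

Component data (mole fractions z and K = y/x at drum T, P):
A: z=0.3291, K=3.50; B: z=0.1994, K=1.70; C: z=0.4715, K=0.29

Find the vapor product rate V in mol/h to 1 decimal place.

Material balance + equilibrium reduce to Σ zᵢ(Kᵢ−1)/(1+ψ(Kᵢ−1)) = 0.
Check two-phase: ΣzᵢKᵢ = 1.6276 > 1 and Σzᵢ/Kᵢ = 1.8372 > 1, so g(0) = 0.6276 > 0 and g(1) = -0.8372 < 0.
Iterate (Newton) starting at ψ = 0.5:
  ψ = 0.5000: g = -0.04996, g' = -1.0312 → ψ = 0.4516
  ψ = 0.4516: g = -0.00021, g' = -1.0252 → ψ = 0.4513
Converged at ψ = 0.4513.
Then V = ψ·F = 0.4513·127 = 57.3 mol/h and L = F − V = 69.7 mol/h.

V = 57.3 mol/h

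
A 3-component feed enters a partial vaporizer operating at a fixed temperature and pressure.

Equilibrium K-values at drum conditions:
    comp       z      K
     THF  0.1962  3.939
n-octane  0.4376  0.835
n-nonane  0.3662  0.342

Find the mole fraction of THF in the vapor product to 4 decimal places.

y_THF = 0.4757

Let ψ = V/F and solve Σ zᵢ(Kᵢ−1)/(1+ψ(Kᵢ−1)) = 0.
Check two-phase: ΣzᵢKᵢ = 1.2635 > 1 and Σzᵢ/Kᵢ = 1.6446 > 1, so g(0) = 0.2635 > 0 and g(1) = -0.6446 < 0.
Iterate (Newton) starting at ψ = 0.47:
  ψ = 0.4700: g = -0.18497, g' = -0.6452 → ψ = 0.1833
  ψ = 0.1833: g = 0.02629, g' = -0.9335 → ψ = 0.2115
  ψ = 0.2115: g = 0.00090, g' = -0.8713 → ψ = 0.2125
Converged at ψ = 0.2125.
Compositions from xᵢ = zᵢ/(1+ψ(Kᵢ−1)), yᵢ = Kᵢxᵢ:
  THF: x = 0.1208, y = 0.4757
  n-octane: x = 0.4535, y = 0.3787
  n-nonane: x = 0.4257, y = 0.1456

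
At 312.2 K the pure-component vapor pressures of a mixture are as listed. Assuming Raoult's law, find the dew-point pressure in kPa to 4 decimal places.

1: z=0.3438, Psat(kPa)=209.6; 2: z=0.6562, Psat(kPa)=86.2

Pdew = 108.0754 kPa

At the dew point ψ → 1, so Σzᵢ/Kᵢ = 1 with Kᵢ = Pᵢˢᵃᵗ/P ⇒ 1/P = Σzᵢ/Pᵢˢᵃᵗ.
1/P = 0.3438/209.6 + 0.6562/86.2 = 0.0092528 ⇒ P = 108.0754 kPa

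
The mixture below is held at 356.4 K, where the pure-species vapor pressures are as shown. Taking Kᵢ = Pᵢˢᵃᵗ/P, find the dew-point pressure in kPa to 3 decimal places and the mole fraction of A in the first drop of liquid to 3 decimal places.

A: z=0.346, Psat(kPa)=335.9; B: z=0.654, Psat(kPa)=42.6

At the dew point ψ → 1, so Σzᵢ/Kᵢ = 1 with Kᵢ = Pᵢˢᵃᵗ/P ⇒ 1/P = Σzᵢ/Pᵢˢᵃᵗ.
1/P = 0.346/335.9 + 0.654/42.6 = 0.016382 ⇒ P = 61.042 kPa
xᵢ = zᵢP/Pᵢˢᵃᵗ ⇒ x_A = 0.346·61.042/335.9 = 0.063

Pdew = 61.042 kPa, x_A = 0.063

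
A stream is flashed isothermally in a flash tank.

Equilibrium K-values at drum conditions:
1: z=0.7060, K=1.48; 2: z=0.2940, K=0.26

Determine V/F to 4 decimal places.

V/F = 0.3416

Material balance + equilibrium reduce to Σ zᵢ(Kᵢ−1)/(1+V/F(Kᵢ−1)) = 0.
g(0) = ΣzᵢKᵢ − 1 = 0.1213 and g(1) = 1 − Σzᵢ/Kᵢ = -0.6078, so a root lies in (0, 1).
Binary case is linear: z₁(K₁−1)(1+V/F(K₂−1)) + z₂(K₂−1)(1+V/F(K₁−1)) = 0
⇒ V/F = [z₁(K₁−1)+z₂(K₂−1)] / [−(K₁−1)(K₂−1)] = 0.12132/0.35520 = 0.3416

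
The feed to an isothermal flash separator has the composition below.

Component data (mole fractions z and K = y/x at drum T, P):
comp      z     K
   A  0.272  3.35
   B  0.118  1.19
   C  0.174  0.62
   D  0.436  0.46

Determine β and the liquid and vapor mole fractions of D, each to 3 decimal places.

β = 0.358, x_D = 0.540, y_D = 0.249

Let β = V/F and solve Σ zᵢ(Kᵢ−1)/(1+β(Kᵢ−1)) = 0.
g(0) = ΣzᵢKᵢ − 1 = 0.360 and g(1) = 1 − Σzᵢ/Kᵢ = -0.409, so a root lies in (0, 1).
Newton–Raphson from β = 0.5:
  β = 0.500: g = -0.0898, g' = -0.598 → β = 0.350
  β = 0.350: g = 0.0053, g' = -0.683 → β = 0.358
Converged at β = 0.358.
Compositions from xᵢ = zᵢ/(1+β(Kᵢ−1)), yᵢ = Kᵢxᵢ:
  A: x = 0.148, y = 0.495
  B: x = 0.110, y = 0.131
  C: x = 0.201, y = 0.125
  D: x = 0.540, y = 0.249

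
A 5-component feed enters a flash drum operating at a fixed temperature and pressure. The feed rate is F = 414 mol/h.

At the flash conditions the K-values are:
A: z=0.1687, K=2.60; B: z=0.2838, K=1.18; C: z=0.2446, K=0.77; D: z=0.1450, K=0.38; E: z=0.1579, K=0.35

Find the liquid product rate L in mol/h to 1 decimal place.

L = 355.3 mol/h

Newton iteration, ψ⁰ = 0.5:
  ψ = 0.5000: g = -0.14909, g' = -0.4210 → ψ = 0.1459
  ψ = 0.1459: g = -0.00183, g' = -0.4552 → ψ = 0.1419
Converged at ψ = 0.1419.
Then V = ψ·F = 0.1419·414 = 58.7 mol/h and L = F − V = 355.3 mol/h.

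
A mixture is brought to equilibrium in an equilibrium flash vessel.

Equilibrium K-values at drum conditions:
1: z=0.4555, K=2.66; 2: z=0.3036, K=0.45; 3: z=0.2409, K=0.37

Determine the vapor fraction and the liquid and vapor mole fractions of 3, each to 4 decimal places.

ψ = 0.4488, x_3 = 0.3359, y_3 = 0.1243

Newton–Raphson from ψ = 0.5:
  ψ = 0.5000: g = -0.03869, g' = -0.7533 → ψ = 0.4486
  ψ = 0.4486: g = 0.00013, g' = -0.7600 → ψ = 0.4488
Converged at ψ = 0.4488.
Compositions from xᵢ = zᵢ/(1+ψ(Kᵢ−1)), yᵢ = Kᵢxᵢ:
  1: x = 0.2610, y = 0.6943
  2: x = 0.4031, y = 0.1814
  3: x = 0.3359, y = 0.1243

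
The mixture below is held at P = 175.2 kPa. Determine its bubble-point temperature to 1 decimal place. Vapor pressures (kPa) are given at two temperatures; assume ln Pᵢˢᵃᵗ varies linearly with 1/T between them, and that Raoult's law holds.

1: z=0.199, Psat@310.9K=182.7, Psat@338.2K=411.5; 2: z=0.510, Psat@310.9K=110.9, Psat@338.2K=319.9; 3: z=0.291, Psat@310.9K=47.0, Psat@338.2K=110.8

T = 324.6 K

Bubble-point temperature: ΣzᵢPᵢˢᵃᵗ(T) = P. Interpolate ln Pᵢˢᵃᵗ = aᵢ + bᵢ/T.
  T = 310.9 K: ΣzᵢPᵢˢᵃᵗ = 106.59 kPa
  T = 338.2 K: ΣzᵢPᵢˢᵃᵗ = 277.28 kPa
  T = 324.5 K: ΣzᵢPᵢˢᵃᵗ = 174.80 kPa
  T = 331.4 K: ΣzᵢPᵢˢᵃᵗ = 221.50 kPa
  T = 327.9 K: ΣzᵢPᵢˢᵃᵗ = 196.66 kPa
  T = 326.2 K: ΣzᵢPᵢˢᵃᵗ = 185.46 kPa
Interpolating between 324.5 K and 326.2 K gives T ≈ 324.6 K.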